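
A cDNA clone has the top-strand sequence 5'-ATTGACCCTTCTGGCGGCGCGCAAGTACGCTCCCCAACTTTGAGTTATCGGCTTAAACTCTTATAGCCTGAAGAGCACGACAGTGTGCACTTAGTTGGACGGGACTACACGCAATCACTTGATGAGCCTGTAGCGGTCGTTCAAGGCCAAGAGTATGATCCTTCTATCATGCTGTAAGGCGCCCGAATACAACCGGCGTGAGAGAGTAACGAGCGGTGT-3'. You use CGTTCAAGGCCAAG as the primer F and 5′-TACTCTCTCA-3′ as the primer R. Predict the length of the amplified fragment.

71 bp

Forward primer CGTTCAAGGCCAAG is found on the top strand at positions 138–151.
Reverse complement of the reverse primer: TGAGAGAGTA. This occurs on the top strand at positions 199–208.
Product length = (reverse-primer end) − (forward-primer start) + 1 = 208 − 138 + 1 = 71 bp.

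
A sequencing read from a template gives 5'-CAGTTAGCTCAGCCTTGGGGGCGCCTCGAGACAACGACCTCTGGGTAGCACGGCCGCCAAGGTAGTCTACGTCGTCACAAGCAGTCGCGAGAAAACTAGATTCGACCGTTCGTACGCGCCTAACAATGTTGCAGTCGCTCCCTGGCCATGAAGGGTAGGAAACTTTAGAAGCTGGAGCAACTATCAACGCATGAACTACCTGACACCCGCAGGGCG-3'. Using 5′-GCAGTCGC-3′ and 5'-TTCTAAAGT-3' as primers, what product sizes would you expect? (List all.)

The forward primer GCAGTCGC matches the top strand at positions 81–88, 131–138.
The reverse primer's reverse complement is ACTTTAGAA, matching at positions 162–170.
Each forward site pairs with the reverse site to give a product ending at position 170: sizes 90, 40 bp.

90 bp, 40 bp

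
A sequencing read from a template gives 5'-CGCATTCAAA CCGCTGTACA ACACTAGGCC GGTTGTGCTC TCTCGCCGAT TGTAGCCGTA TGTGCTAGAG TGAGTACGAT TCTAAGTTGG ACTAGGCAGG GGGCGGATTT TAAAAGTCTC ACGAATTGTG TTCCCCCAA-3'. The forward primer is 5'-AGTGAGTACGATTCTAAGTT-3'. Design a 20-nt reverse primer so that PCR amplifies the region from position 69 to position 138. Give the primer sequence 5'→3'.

The product's 3' end on the top strand is position 138.
The reverse primer anneals to the top strand over positions 119–138, i.e. to TCACGAATTGTGTTCCCCCA.
Its sequence written 5'→3' is the reverse complement: TGGGGGAACACAATTCGTGA.

5'-TGGGGGAACACAATTCGTGA-3'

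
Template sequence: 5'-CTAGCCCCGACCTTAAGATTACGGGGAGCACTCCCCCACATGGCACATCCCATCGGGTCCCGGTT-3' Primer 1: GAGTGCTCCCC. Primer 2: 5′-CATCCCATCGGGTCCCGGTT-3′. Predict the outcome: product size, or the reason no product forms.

Primer 1 (GAGTGCTCCCC) has reverse complement GGGGAGCACTC, which matches the top strand at positions 23–33; primer 1 anneals to the top strand there with its 3' end pointing upstream toward position 23.
Primer 2 (CATCCCATCGGGTCCCGGTT) matches the top strand directly at positions 46–65; it anneals to the bottom strand with its 3' end pointing downstream toward position 65.
The 3' ends diverge (primer 1 extends toward position 1, primer 2 toward position 65), so the primers never converge on a shared product.

No product — the primers' 3' ends point away from each other.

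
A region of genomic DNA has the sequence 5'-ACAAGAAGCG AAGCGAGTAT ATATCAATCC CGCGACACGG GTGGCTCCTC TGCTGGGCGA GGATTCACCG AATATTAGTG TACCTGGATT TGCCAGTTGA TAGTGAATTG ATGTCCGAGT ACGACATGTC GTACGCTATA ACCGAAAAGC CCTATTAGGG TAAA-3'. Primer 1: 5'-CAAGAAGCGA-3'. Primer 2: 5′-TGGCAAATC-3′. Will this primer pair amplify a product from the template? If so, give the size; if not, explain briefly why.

Yes — a 94 bp product.

Primer 1 (CAAGAAGCGA) matches the top strand at positions 2–11; it acts as a forward primer.
Primer 2's reverse complement is GATTTGCCA, matching the top strand at positions 87–95; it acts as a reverse primer.
The 3' ends face each other across positions 2–95, giving a 94 bp product.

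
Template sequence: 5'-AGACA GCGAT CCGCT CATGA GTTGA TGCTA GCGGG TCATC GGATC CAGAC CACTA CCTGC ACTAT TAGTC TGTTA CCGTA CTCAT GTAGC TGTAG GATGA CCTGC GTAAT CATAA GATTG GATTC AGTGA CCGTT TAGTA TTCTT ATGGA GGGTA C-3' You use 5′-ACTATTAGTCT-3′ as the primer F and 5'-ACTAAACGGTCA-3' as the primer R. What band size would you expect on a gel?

79 bp

Forward primer ACTATTAGTCT is found on the top strand at positions 61–71.
Taking the reverse complement of ACTAAACGGTCA gives TGACCGTTTAGT, found at positions 128–139 on the template; the primer anneals here to the top strand with its 3' end pointing upstream.
Product length = (reverse-primer end) − (forward-primer start) + 1 = 139 − 61 + 1 = 79 bp.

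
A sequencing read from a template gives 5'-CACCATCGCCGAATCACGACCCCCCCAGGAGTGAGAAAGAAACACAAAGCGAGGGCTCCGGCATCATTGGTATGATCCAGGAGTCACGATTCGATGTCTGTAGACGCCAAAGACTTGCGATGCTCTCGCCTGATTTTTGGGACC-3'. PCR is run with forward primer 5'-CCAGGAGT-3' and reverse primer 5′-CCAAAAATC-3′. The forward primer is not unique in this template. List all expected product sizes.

The forward primer CCAGGAGT matches the top strand at positions 25–32, 77–84.
The reverse primer's reverse complement is GATTTTTGG, matching at positions 132–140.
Each forward site pairs with the reverse site to give a product ending at position 140: sizes 116, 64 bp.

116 bp, 64 bp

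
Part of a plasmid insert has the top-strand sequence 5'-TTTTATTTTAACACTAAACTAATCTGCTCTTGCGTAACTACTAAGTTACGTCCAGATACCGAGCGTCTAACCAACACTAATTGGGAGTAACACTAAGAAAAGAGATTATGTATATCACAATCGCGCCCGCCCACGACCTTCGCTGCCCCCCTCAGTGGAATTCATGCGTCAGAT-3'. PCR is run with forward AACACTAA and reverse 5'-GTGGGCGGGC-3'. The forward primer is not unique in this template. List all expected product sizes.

The forward primer AACACTAA matches the top strand at positions 10–17, 73–80, 89–96.
The reverse primer's reverse complement is GCCCGCCCAC, matching at positions 125–134.
Each forward site pairs with the reverse site to give a product ending at position 134: sizes 125, 62, 46 bp.

125 bp, 62 bp, 46 bp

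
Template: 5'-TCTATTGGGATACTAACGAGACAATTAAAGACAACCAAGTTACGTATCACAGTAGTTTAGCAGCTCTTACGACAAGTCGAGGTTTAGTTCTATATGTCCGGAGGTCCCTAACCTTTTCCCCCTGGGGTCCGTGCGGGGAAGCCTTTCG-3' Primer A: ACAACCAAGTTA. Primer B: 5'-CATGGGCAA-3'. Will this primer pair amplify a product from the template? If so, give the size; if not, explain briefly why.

No product — primer B has no binding site in the template.

Primer B (CATGGGCAA) does not match the top strand, and its reverse complement TTGCCCATG does not match either.
With no annealing site for primer B, no amplification occurs.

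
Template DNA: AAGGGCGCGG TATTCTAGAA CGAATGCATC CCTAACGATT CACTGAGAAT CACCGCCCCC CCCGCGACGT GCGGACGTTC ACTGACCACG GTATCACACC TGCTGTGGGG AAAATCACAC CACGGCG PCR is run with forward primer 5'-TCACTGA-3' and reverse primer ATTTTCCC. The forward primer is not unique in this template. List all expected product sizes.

The forward primer TCACTGA matches the top strand at positions 40–46, 79–85.
The reverse primer's reverse complement is GGGAAAAT, matching at positions 108–115.
Each forward site pairs with the reverse site to give a product ending at position 115: sizes 76, 37 bp.

76 bp, 37 bp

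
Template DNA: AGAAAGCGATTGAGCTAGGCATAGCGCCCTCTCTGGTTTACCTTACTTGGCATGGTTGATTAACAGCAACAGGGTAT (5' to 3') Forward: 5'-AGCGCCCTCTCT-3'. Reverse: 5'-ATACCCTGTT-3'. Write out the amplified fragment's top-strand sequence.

5'-AGCGCCCTCTCTGGTTTACCTTACTTGGCATGGTTGATTAACAGCAACAGGGTAT-3'

Forward primer AGCGCCCTCTCT is found on the top strand at positions 23–34.
Taking the reverse complement of ATACCCTGTT gives AACAGGGTAT, found at positions 68–77 on the template; the primer anneals here to the top strand with its 3' end pointing upstream.
The product is the template from position 23 through 77 (55 bp).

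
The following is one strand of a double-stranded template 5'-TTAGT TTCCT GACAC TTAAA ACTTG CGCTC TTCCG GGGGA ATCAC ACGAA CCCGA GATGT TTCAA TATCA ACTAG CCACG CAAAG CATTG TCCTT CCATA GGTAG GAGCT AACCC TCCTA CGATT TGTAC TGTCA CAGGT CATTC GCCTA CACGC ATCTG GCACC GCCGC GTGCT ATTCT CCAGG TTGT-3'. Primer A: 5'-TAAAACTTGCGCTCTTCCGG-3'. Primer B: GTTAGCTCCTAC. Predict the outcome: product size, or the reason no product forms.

Yes — a 97 bp product.

Primer A (TAAAACTTGCGCTCTTCCGG) matches the top strand at positions 17–36; it acts as a forward primer.
Primer B's reverse complement is GTAGGAGCTAAC, matching the top strand at positions 102–113; it acts as a reverse primer.
The 3' ends face each other across positions 17–113, giving a 97 bp product.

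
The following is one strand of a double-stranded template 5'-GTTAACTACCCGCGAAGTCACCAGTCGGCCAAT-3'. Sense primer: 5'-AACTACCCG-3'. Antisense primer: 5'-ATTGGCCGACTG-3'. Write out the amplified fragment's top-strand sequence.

5'-AACTACCCGCGAAGTCACCAGTCGGCCAAT-3'

The forward primer matches the template at positions 4–12.
The reverse primer's reverse complement is CAGTCGGCCAAT, which matches the template at positions 22–33.
The product is the template from position 4 through 33 (30 bp).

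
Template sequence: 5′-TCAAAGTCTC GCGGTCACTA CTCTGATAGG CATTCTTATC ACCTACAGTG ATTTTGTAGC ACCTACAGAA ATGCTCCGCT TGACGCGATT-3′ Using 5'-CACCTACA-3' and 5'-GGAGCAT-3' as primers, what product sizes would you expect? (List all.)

38 bp, 18 bp

The forward primer CACCTACA matches the top strand at positions 40–47, 60–67.
The reverse primer's reverse complement is ATGCTCC, matching at positions 71–77.
Each forward site pairs with the reverse site to give a product ending at position 77: sizes 38, 18 bp.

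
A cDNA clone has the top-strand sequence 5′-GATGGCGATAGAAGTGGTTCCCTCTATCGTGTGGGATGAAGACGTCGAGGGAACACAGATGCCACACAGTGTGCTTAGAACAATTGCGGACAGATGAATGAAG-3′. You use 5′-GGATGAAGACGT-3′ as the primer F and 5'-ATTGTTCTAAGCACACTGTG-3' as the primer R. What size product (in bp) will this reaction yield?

The forward primer matches the template at positions 34–45.
Taking the reverse complement of ATTGTTCTAAGCACACTGTG gives CACAGTGTGCTTAGAACAAT, found at positions 65–84 on the template; the primer anneals here to the top strand with its 3' end pointing upstream.
The product runs from position 34 to position 84, so its length is 84 − 34 + 1 = 51 bp.

51 bp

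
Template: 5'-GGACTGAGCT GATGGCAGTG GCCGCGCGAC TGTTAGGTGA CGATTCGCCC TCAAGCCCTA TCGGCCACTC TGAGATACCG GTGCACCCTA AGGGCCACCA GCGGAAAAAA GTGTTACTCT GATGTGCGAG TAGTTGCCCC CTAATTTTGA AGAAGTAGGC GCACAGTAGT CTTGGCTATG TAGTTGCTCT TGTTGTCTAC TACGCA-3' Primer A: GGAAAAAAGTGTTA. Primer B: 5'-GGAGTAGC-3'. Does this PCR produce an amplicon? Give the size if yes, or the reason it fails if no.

No product — primer B has no binding site in the template.

Primer B (GGAGTAGC) does not match the top strand, and its reverse complement GCTACTCC does not match either.
With no annealing site for primer B, no amplification occurs.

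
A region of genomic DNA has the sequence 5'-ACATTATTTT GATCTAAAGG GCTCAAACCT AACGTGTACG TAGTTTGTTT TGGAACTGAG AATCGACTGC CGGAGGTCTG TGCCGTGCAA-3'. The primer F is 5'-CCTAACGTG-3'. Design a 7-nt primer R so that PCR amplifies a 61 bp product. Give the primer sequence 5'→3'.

5'-GCACGGC-3'

The forward primer binds at positions 28–36, so a 61 bp product ends at position 28 + 61 − 1 = 88.
The reverse primer anneals to the top strand over positions 82–88, i.e. to GCCGTGC.
Its sequence written 5'→3' is the reverse complement: GCACGGC.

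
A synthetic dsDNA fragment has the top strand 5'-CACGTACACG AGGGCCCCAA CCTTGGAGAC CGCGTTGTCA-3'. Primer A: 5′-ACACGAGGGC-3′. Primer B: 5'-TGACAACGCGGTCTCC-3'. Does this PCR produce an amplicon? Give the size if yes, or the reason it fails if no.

Primer A (ACACGAGGGC) matches the top strand at positions 6–15; it acts as a forward primer.
Primer B's reverse complement is GGAGACCGCGTTGTCA, matching the top strand at positions 25–40; it acts as a reverse primer.
The 3' ends face each other across positions 6–40, giving a 35 bp product.

Yes — a 35 bp product.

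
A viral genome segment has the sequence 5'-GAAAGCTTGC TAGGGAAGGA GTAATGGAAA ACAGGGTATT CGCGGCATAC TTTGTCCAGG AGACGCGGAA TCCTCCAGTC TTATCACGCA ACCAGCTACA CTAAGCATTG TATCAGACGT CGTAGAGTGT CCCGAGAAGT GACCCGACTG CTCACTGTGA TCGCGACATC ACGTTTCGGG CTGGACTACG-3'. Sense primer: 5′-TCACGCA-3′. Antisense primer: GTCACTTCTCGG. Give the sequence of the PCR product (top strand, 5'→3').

5'-TCACGCAACCAGCTACACTAAGCATTGTATCAGACGTCGTAGAGTGTCCCGAGAAGTGAC-3'

Scanning the template, TCACGCA occurs at positions 84–90; this primer anneals to the bottom strand there with its 3' end pointing downstream.
The reverse primer's reverse complement is CCGAGAAGTGAC, which matches the template at positions 132–143.
The product is the template from position 84 through 143 (60 bp).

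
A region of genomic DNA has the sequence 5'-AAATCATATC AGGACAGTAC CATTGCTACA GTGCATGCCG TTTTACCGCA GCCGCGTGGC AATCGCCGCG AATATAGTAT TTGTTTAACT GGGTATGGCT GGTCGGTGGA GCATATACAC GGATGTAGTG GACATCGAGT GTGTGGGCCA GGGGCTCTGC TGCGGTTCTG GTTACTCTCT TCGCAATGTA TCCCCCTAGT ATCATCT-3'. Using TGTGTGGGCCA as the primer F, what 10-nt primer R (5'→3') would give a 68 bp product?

The forward primer binds at positions 140–150, so a 68 bp product ends at position 140 + 68 − 1 = 207.
The reverse primer anneals to the top strand over positions 198–207, i.e. to AGTATCATCT.
Its sequence written 5'→3' is the reverse complement: AGATGATACT.

5'-AGATGATACT-3'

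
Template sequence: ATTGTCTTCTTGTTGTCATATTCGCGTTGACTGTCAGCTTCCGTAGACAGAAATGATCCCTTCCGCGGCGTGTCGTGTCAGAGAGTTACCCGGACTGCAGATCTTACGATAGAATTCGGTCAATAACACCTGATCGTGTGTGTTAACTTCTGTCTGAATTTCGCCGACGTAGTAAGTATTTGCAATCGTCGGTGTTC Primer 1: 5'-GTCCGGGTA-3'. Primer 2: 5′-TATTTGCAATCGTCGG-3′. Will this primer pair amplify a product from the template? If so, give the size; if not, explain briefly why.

Primer 1 (GTCCGGGTA) has reverse complement TACCCGGAC, which matches the top strand at positions 87–95; primer 1 anneals to the top strand there with its 3' end pointing upstream toward position 87.
Primer 2 (TATTTGCAATCGTCGG) matches the top strand directly at positions 177–192; it anneals to the bottom strand with its 3' end pointing downstream toward position 192.
The 3' ends diverge (primer 1 extends toward position 1, primer 2 toward position 197), so the primers never converge on a shared product.

No product — the primers' 3' ends point away from each other.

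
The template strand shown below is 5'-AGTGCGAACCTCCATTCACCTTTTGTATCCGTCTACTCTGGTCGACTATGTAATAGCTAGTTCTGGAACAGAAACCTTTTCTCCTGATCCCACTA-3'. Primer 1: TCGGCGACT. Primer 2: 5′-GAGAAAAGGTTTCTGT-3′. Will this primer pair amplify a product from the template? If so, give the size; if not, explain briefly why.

Primer 1 (TCGGCGACT) does not match the top strand, and its reverse complement AGTCGCCGA does not match either.
With no annealing site for primer 1, no amplification occurs.

No product — primer 1 has no binding site in the template.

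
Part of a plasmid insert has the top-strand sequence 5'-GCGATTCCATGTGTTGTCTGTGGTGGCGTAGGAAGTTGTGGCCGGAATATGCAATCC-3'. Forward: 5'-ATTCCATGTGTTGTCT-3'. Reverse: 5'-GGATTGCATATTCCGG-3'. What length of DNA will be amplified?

The forward primer matches the template at positions 4–19.
The reverse primer's reverse complement is CCGGAATATGCAATCC, which matches the template at positions 42–57.
Amplicon spans positions 4–57: 54 bp.

54 bp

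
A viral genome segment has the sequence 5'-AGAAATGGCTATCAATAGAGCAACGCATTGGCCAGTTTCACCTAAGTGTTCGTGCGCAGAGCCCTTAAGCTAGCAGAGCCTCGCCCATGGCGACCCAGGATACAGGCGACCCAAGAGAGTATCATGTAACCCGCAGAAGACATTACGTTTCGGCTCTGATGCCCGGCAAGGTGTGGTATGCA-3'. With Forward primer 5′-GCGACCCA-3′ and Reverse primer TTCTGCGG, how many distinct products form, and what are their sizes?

Two products: 49 bp, 33 bp

The forward primer GCGACCCA matches the top strand at positions 90–97, 106–113.
The reverse primer's reverse complement is CCGCAGAA, matching at positions 131–138.
Each forward site pairs with the reverse site to give a product ending at position 138: sizes 49, 33 bp.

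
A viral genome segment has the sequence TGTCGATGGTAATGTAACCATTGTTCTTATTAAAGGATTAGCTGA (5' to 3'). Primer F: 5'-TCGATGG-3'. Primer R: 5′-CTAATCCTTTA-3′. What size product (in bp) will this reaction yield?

39 bp

The forward primer matches the template at positions 3–9.
Taking the reverse complement of CTAATCCTTTA gives TAAAGGATTAG, found at positions 31–41 on the template; the primer anneals here to the top strand with its 3' end pointing upstream.
Amplicon spans positions 3–41: 39 bp.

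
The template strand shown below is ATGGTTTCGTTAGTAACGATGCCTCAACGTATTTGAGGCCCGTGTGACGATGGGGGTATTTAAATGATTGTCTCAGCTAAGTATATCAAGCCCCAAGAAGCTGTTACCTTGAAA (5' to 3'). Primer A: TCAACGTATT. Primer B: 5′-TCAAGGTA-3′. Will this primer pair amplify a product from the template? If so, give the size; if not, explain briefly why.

Yes — an 89 bp product.

Primer A (TCAACGTATT) matches the top strand at positions 24–33; it acts as a forward primer.
Primer B's reverse complement is TACCTTGA, matching the top strand at positions 105–112; it acts as a reverse primer.
The 3' ends face each other across positions 24–112, giving an 89 bp product.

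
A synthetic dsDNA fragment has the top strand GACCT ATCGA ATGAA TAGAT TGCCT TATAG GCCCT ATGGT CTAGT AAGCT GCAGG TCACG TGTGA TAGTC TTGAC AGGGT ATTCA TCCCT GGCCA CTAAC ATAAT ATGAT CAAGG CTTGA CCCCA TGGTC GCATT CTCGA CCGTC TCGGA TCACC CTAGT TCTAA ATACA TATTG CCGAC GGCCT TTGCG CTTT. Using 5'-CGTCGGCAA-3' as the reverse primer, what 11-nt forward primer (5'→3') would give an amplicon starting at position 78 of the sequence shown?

The reverse primer's reverse complement TTGCCGACG matches the template at positions 173–181; the product starts at position 78.
The forward primer is identical to the top strand over positions 78–88: GGTATTCATCC.

5'-GGTATTCATCC-3'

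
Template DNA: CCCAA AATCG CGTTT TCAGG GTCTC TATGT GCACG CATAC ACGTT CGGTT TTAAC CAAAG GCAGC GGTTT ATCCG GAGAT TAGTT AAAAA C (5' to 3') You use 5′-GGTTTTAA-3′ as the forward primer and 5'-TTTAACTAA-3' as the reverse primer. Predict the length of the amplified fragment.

Forward primer GGTTTTAA is found on the top strand at positions 47–54.
Reverse complement of the reverse primer: TTAGTTAAA. This occurs on the top strand at positions 80–88.
Amplicon spans positions 47–88: 42 bp.

42 bp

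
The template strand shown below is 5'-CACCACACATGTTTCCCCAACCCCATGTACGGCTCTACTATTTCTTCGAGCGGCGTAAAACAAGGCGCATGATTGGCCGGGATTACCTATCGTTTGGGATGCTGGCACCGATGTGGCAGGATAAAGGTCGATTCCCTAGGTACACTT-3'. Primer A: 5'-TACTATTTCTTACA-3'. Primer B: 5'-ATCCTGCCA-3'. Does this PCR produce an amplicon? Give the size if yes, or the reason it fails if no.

Primer A (TACTATTTCTTACA) does not match the top strand, and its reverse complement TGTAAGAAATAGTA does not match either.
With no annealing site for primer A, no amplification occurs.

No product — primer A has no binding site in the template.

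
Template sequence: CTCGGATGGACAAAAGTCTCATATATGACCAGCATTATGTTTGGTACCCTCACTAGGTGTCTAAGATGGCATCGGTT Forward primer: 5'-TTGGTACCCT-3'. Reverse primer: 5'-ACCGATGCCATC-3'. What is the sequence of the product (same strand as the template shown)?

Scanning the template, TTGGTACCCT occurs at positions 41–50; this primer anneals to the bottom strand there with its 3' end pointing downstream.
Reverse complement of the reverse primer: GATGGCATCGGT. This occurs on the top strand at positions 65–76.
The product is the template from position 41 through 76 (36 bp).

5'-TTGGTACCCTCACTAGGTGTCTAAGATGGCATCGGT-3'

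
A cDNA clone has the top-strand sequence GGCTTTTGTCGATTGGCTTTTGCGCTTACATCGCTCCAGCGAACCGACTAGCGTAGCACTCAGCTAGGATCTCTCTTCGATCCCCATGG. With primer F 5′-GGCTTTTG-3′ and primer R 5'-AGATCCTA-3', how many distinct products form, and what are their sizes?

The forward primer GGCTTTTG matches the top strand at positions 1–8, 15–22.
The reverse primer's reverse complement is TAGGATCT, matching at positions 65–72.
Each forward site pairs with the reverse site to give a product ending at position 72: sizes 72, 58 bp.

Two products: 72 bp, 58 bp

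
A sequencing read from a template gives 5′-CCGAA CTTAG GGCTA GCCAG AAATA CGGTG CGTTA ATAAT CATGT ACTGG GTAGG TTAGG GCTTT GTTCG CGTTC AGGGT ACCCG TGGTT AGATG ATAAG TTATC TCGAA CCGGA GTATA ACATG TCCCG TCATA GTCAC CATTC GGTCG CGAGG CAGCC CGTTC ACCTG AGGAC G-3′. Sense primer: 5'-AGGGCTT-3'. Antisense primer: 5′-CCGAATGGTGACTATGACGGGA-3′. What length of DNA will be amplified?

90 bp

The forward primer matches the template at positions 58–64.
The reverse primer's reverse complement is TCCCGTCATAGTCACCATTCGG, which matches the template at positions 126–147.
Product length = (reverse-primer end) − (forward-primer start) + 1 = 147 − 58 + 1 = 90 bp.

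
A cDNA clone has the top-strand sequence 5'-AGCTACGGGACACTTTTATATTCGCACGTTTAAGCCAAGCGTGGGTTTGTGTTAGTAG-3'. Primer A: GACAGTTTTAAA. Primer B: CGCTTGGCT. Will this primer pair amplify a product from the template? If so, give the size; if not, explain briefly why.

No product — primer A has no binding site in the template.

Primer A (GACAGTTTTAAA) does not match the top strand, and its reverse complement TTTAAAACTGTC does not match either.
With no annealing site for primer A, no amplification occurs.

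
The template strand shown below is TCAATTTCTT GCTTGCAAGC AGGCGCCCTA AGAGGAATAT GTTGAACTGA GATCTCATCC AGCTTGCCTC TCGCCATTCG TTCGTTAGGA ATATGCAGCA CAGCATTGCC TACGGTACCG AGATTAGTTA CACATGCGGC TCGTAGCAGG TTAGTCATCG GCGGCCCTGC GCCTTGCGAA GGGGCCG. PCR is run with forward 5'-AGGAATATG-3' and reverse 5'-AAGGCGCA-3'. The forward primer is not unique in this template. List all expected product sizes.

143 bp, 89 bp

The forward primer AGGAATATG matches the top strand at positions 33–41, 87–95.
The reverse primer's reverse complement is TGCGCCTT, matching at positions 168–175.
Each forward site pairs with the reverse site to give a product ending at position 175: sizes 143, 89 bp.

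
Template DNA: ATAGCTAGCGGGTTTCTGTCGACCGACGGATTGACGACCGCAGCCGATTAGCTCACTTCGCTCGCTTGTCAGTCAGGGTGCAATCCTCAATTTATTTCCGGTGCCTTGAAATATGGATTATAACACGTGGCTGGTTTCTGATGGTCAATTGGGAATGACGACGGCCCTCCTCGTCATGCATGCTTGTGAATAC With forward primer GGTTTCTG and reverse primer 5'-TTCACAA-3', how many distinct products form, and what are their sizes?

The forward primer GGTTTCTG matches the top strand at positions 11–18, 133–140.
The reverse primer's reverse complement is TTGTGAA, matching at positions 184–190.
Each forward site pairs with the reverse site to give a product ending at position 190: sizes 180, 58 bp.

Two products: 180 bp, 58 bp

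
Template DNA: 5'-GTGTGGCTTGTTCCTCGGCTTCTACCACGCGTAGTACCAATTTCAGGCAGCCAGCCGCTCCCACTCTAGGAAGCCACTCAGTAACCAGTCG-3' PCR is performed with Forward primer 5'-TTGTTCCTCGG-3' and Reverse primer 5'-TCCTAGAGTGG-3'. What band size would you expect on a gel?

64 bp

The forward primer matches the template at positions 8–18.
The reverse primer's reverse complement is CCACTCTAGGA, which matches the template at positions 61–71.
Product length = (reverse-primer end) − (forward-primer start) + 1 = 71 − 8 + 1 = 64 bp.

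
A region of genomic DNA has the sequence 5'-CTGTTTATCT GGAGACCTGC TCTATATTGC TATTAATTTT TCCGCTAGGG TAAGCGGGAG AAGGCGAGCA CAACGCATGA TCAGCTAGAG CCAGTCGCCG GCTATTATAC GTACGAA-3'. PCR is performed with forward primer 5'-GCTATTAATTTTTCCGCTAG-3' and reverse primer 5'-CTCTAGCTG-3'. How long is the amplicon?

Forward primer GCTATTAATTTTTCCGCTAG is found on the top strand at positions 29–48.
Taking the reverse complement of CTCTAGCTG gives CAGCTAGAG, found at positions 82–90 on the template; the primer anneals here to the top strand with its 3' end pointing upstream.
The product runs from position 29 to position 90, so its length is 90 − 29 + 1 = 62 bp.

62 bp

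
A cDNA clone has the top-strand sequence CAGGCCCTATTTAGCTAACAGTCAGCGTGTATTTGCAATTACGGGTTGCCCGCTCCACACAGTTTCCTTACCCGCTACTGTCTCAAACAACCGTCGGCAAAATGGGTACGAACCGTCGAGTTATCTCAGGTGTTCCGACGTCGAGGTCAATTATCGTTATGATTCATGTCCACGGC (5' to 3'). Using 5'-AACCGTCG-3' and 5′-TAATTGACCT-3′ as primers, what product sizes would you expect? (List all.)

The forward primer AACCGTCG matches the top strand at positions 89–96, 111–118.
The reverse primer's reverse complement is AGGTCAATTA, matching at positions 144–153.
Each forward site pairs with the reverse site to give a product ending at position 153: sizes 65, 43 bp.

65 bp, 43 bp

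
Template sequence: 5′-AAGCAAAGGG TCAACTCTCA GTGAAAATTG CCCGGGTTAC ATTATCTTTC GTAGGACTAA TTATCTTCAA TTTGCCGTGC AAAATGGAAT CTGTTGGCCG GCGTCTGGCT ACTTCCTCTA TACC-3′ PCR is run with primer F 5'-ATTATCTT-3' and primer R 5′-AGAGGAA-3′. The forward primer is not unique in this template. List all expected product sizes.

The forward primer ATTATCTT matches the top strand at positions 41–48, 60–67.
The reverse primer's reverse complement is TTCCTCT, matching at positions 113–119.
Each forward site pairs with the reverse site to give a product ending at position 119: sizes 79, 60 bp.

79 bp, 60 bp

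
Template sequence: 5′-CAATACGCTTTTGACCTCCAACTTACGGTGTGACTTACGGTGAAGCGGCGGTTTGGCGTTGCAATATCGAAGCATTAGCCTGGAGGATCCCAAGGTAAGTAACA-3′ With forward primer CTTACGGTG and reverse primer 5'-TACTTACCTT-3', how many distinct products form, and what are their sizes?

Two products: 80 bp, 68 bp

The forward primer CTTACGGTG matches the top strand at positions 22–30, 34–42.
The reverse primer's reverse complement is AAGGTAAGTA, matching at positions 92–101.
Each forward site pairs with the reverse site to give a product ending at position 101: sizes 80, 68 bp.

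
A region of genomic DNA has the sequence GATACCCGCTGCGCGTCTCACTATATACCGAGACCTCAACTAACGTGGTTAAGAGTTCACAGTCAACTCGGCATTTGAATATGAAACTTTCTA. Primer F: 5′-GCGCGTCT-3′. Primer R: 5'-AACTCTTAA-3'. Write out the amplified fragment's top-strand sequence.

5'-GCGCGTCTCACTATATACCGAGACCTCAACTAACGTGGTTAAGAGTT-3'

Scanning the template, GCGCGTCT occurs at positions 11–18; this primer anneals to the bottom strand there with its 3' end pointing downstream.
The reverse primer's reverse complement is TTAAGAGTT, which matches the template at positions 49–57.
The product is the template from position 11 through 57 (47 bp).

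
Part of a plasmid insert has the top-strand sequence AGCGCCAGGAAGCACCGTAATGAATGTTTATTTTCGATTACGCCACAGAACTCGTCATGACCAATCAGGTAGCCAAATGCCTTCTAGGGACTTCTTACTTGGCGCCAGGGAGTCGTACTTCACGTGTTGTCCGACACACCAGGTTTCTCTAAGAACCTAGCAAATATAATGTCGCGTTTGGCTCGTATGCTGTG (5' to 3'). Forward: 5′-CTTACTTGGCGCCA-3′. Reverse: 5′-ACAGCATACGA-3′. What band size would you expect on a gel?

The forward primer matches the template at positions 94–107.
Reverse complement of the reverse primer: TCGTATGCTGT. This occurs on the top strand at positions 183–193.
The product runs from position 94 to position 193, so its length is 193 − 94 + 1 = 100 bp.

100 bp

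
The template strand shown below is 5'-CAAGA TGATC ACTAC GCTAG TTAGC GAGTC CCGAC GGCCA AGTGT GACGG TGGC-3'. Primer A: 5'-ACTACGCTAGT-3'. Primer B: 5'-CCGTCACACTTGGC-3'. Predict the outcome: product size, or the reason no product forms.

Yes — a 40 bp product.

Primer A (ACTACGCTAGT) matches the top strand at positions 11–21; it acts as a forward primer.
Primer B's reverse complement is GCCAAGTGTGACGG, matching the top strand at positions 37–50; it acts as a reverse primer.
The 3' ends face each other across positions 11–50, giving a 40 bp product.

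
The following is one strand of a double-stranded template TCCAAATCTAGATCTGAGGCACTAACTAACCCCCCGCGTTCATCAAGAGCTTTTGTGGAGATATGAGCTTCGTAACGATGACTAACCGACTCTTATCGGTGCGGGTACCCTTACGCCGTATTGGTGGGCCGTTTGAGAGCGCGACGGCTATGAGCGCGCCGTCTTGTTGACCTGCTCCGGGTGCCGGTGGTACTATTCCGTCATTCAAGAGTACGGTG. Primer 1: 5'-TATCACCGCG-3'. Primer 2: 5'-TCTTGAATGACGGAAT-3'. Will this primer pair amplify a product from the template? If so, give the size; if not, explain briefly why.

Primer 1 (TATCACCGCG) does not match the top strand, and its reverse complement CGCGGTGATA does not match either.
With no annealing site for primer 1, no amplification occurs.

No product — primer 1 has no binding site in the template.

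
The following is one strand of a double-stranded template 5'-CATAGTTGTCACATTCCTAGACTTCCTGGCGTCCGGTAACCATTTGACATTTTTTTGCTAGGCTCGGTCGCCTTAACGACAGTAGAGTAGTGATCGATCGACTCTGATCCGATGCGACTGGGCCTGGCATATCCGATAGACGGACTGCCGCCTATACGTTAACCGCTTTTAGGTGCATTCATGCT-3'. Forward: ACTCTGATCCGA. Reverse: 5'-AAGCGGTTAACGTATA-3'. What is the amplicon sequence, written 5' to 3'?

5'-ACTCTGATCCGATGCGACTGGGCCTGGCATATCCGATAGACGGACTGCCGCCTATACGTTAACCGCTT-3'

Forward primer ACTCTGATCCGA is found on the top strand at positions 101–112.
Reverse complement of the reverse primer: TATACGTTAACCGCTT. This occurs on the top strand at positions 153–168.
The product is the template from position 101 through 168 (68 bp).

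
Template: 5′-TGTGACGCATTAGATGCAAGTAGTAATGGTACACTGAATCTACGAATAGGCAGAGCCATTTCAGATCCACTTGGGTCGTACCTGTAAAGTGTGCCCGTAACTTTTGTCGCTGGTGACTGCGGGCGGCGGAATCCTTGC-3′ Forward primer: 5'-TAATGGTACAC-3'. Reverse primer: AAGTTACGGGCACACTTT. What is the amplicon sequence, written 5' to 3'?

Scanning the template, TAATGGTACAC occurs at positions 24–34; this primer anneals to the bottom strand there with its 3' end pointing downstream.
Reverse complement of the reverse primer: AAAGTGTGCCCGTAACTT. This occurs on the top strand at positions 86–103.
The product is the template from position 24 through 103 (80 bp).

5'-TAATGGTACACTGAATCTACGAATAGGCAGAGCCATTTCAGATCCACTTGGGTCGTACCTGTAAAGTGTGCCCGTAACTT-3'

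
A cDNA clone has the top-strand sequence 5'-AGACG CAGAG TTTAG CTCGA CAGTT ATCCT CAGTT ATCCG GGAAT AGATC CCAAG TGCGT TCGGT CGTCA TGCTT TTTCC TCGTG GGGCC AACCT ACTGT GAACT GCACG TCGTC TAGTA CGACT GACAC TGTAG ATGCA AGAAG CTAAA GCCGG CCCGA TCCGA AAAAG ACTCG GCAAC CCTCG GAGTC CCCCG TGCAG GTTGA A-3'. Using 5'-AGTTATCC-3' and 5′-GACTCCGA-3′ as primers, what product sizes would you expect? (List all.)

The forward primer AGTTATCC matches the top strand at positions 22–29, 32–39.
The reverse primer's reverse complement is TCGGAGTC, matching at positions 183–190.
Each forward site pairs with the reverse site to give a product ending at position 190: sizes 169, 159 bp.

169 bp, 159 bp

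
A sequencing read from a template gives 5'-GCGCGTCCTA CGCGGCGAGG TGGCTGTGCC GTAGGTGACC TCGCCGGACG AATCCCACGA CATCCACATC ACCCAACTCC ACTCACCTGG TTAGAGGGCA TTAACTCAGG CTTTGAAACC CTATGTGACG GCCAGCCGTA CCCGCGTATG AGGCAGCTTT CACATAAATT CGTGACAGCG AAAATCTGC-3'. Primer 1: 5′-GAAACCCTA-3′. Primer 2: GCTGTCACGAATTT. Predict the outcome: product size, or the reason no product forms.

Primer 1 (GAAACCCTA) matches the top strand at positions 115–123; it acts as a forward primer.
Primer 2's reverse complement is AAATTCGTGACAGC, matching the top strand at positions 166–179; it acts as a reverse primer.
The 3' ends face each other across positions 115–179, giving a 65 bp product.

Yes — a 65 bp product.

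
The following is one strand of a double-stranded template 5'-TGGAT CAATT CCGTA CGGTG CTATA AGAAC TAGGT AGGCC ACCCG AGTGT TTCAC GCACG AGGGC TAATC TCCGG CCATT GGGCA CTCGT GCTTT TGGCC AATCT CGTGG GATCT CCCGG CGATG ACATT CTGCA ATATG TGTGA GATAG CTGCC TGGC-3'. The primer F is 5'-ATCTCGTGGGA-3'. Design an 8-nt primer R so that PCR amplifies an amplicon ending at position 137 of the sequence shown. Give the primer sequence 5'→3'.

5'-ATTGCAGA-3'

The forward primer binds at positions 102–112; the product's 3' end on the top strand is position 137.
The reverse primer anneals to the top strand over positions 130–137, i.e. to TCTGCAAT.
Its sequence written 5'→3' is the reverse complement: ATTGCAGA.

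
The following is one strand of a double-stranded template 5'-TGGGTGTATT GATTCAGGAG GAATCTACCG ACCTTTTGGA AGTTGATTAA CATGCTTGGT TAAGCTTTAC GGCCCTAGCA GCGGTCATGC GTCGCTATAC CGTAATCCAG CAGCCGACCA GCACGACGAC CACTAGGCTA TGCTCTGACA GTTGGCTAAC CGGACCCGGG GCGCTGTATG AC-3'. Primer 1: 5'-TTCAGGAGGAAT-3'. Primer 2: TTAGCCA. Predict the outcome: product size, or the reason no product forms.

Primer 1 (TTCAGGAGGAAT) matches the top strand at positions 13–24; it acts as a forward primer.
Primer 2's reverse complement is TGGCTAA, matching the top strand at positions 153–159; it acts as a reverse primer.
The 3' ends face each other across positions 13–159, giving a 147 bp product.

Yes — a 147 bp product.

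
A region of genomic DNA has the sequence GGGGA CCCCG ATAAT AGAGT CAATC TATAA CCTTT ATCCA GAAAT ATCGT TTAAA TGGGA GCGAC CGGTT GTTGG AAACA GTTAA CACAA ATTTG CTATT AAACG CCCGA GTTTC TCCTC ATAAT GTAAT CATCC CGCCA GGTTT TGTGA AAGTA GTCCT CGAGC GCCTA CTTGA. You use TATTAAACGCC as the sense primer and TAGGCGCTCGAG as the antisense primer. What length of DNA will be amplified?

Forward primer TATTAAACGCC is found on the top strand at positions 97–107.
Taking the reverse complement of TAGGCGCTCGAG gives CTCGAGCGCCTA, found at positions 159–170 on the template; the primer anneals here to the top strand with its 3' end pointing upstream.
The product runs from position 97 to position 170, so its length is 170 − 97 + 1 = 74 bp.

74 bp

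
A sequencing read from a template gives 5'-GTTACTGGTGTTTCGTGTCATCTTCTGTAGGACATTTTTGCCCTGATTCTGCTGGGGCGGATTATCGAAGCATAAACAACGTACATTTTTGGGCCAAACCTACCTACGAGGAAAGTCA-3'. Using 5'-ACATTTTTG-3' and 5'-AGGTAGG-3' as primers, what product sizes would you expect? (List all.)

74 bp, 23 bp

The forward primer ACATTTTTG matches the top strand at positions 32–40, 83–91.
The reverse primer's reverse complement is CCTACCT, matching at positions 99–105.
Each forward site pairs with the reverse site to give a product ending at position 105: sizes 74, 23 bp.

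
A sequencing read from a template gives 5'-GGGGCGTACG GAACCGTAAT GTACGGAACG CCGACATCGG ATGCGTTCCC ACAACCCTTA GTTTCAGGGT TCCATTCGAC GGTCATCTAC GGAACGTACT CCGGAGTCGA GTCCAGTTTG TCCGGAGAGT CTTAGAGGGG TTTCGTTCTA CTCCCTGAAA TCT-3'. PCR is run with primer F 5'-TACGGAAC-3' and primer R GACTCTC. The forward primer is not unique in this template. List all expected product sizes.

The forward primer TACGGAAC matches the top strand at positions 7–14, 22–29, 88–95.
The reverse primer's reverse complement is GAGAGTC, matching at positions 125–131.
Each forward site pairs with the reverse site to give a product ending at position 131: sizes 125, 110, 44 bp.

125 bp, 110 bp, 44 bp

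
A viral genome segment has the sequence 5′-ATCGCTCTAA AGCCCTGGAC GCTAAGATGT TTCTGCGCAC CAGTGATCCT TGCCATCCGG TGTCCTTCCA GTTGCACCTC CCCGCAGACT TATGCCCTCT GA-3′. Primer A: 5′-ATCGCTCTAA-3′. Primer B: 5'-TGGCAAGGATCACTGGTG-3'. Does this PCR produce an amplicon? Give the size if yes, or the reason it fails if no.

Yes — a 55 bp product.

Primer A (ATCGCTCTAA) matches the top strand at positions 1–10; it acts as a forward primer.
Primer B's reverse complement is CACCAGTGATCCTTGCCA, matching the top strand at positions 38–55; it acts as a reverse primer.
The 3' ends face each other across positions 1–55, giving a 55 bp product.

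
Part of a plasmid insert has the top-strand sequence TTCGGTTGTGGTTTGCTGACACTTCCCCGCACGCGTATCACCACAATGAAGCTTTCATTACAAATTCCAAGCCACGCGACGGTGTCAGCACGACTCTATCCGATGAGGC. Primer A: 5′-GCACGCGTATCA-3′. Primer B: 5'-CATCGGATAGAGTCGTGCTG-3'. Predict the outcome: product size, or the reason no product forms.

Primer A (GCACGCGTATCA) matches the top strand at positions 29–40; it acts as a forward primer.
Primer B's reverse complement is CAGCACGACTCTATCCGATG, matching the top strand at positions 86–105; it acts as a reverse primer.
The 3' ends face each other across positions 29–105, giving a 77 bp product.

Yes — a 77 bp product.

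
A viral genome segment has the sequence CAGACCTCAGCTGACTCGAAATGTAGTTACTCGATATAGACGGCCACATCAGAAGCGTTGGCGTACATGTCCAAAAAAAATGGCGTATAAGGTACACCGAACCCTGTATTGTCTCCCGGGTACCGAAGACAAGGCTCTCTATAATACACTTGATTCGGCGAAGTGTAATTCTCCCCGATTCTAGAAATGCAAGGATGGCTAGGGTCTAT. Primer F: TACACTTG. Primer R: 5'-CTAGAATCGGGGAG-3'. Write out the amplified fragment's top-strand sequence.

The forward primer matches the template at positions 145–152.
Taking the reverse complement of CTAGAATCGGGGAG gives CTCCCCGATTCTAG, found at positions 171–184 on the template; the primer anneals here to the top strand with its 3' end pointing upstream.
The product is the template from position 145 through 184 (40 bp).

5'-TACACTTGATTCGGCGAAGTGTAATTCTCCCCGATTCTAG-3'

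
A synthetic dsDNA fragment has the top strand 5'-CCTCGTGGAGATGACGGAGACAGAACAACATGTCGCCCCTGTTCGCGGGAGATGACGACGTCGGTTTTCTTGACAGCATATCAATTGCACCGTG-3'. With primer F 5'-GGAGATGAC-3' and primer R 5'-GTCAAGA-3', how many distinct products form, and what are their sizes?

Two products: 68 bp, 27 bp

The forward primer GGAGATGAC matches the top strand at positions 7–15, 48–56.
The reverse primer's reverse complement is TCTTGAC, matching at positions 68–74.
Each forward site pairs with the reverse site to give a product ending at position 74: sizes 68, 27 bp.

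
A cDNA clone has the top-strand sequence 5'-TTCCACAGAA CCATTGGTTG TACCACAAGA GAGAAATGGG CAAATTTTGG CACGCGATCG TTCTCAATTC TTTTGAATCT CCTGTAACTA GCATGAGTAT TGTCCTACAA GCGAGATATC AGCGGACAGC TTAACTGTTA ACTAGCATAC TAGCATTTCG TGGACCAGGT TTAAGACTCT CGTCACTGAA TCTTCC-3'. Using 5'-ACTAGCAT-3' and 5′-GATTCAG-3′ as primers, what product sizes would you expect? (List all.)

The forward primer ACTAGCAT matches the top strand at positions 87–94, 141–148, 149–156.
The reverse primer's reverse complement is CTGAATC, matching at positions 186–192.
Each forward site pairs with the reverse site to give a product ending at position 192: sizes 106, 52, 44 bp.

106 bp, 52 bp, 44 bp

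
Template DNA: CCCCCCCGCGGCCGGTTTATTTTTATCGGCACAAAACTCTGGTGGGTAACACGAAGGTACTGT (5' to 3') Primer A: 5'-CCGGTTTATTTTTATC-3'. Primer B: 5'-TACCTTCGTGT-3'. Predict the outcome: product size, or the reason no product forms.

Yes — a 48 bp product.

Primer A (CCGGTTTATTTTTATC) matches the top strand at positions 12–27; it acts as a forward primer.
Primer B's reverse complement is ACACGAAGGTA, matching the top strand at positions 49–59; it acts as a reverse primer.
The 3' ends face each other across positions 12–59, giving a 48 bp product.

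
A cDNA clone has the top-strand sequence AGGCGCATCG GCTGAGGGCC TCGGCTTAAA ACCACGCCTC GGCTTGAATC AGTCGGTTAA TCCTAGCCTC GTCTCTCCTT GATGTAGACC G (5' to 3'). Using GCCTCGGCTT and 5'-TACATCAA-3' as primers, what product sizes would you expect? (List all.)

The forward primer GCCTCGGCTT matches the top strand at positions 18–27, 36–45.
The reverse primer's reverse complement is TTGATGTA, matching at positions 79–86.
Each forward site pairs with the reverse site to give a product ending at position 86: sizes 69, 51 bp.

69 bp, 51 bp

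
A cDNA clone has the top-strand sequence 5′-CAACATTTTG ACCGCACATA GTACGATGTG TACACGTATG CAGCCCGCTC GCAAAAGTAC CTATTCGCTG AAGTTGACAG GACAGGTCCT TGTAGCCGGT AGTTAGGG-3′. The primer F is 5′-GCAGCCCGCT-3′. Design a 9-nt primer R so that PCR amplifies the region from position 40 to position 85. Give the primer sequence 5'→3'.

The product's 3' end on the top strand is position 85.
The reverse primer anneals to the top strand over positions 77–85, i.e. to ACAGGACAG.
Its sequence written 5'→3' is the reverse complement: CTGTCCTGT.

5'-CTGTCCTGT-3'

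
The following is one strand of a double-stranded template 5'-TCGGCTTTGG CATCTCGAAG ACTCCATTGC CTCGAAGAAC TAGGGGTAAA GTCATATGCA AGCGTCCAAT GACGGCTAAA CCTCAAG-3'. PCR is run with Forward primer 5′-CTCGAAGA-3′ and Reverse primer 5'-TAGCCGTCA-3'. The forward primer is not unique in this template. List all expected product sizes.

65 bp, 48 bp

The forward primer CTCGAAGA matches the top strand at positions 14–21, 31–38.
The reverse primer's reverse complement is TGACGGCTA, matching at positions 70–78.
Each forward site pairs with the reverse site to give a product ending at position 78: sizes 65, 48 bp.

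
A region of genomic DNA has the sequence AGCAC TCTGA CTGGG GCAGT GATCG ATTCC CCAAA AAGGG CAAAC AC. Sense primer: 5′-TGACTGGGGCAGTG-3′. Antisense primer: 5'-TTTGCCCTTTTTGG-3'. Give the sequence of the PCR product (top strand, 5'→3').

Forward primer TGACTGGGGCAGTG is found on the top strand at positions 8–21.
Taking the reverse complement of TTTGCCCTTTTTGG gives CCAAAAAGGGCAAA, found at positions 31–44 on the template; the primer anneals here to the top strand with its 3' end pointing upstream.
The product is the template from position 8 through 44 (37 bp).

5'-TGACTGGGGCAGTGATCGATTCCCCAAAAAGGGCAAA-3'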